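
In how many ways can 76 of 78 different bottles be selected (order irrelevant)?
C(78,76) = 78!/(76!×2!) = 3003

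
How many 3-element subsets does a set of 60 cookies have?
C(60,3) = 60!/(3!×57!) = 34220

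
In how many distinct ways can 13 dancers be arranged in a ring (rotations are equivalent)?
Circular: fix one position, arrange the rest. (13-1)! = 479001600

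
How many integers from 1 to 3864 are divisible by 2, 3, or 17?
⌊3864/2⌋+⌊3864/3⌋+⌊3864/17⌋ - ⌊3864/6⌋-⌊3864/34⌋-⌊3864/51⌋ + ⌊3864/102⌋ = 1932+1288+227 - 644-113-75 + 37 = 2652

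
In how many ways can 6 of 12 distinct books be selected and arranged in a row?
P(12,6) = 12!/(12-6)! = 665280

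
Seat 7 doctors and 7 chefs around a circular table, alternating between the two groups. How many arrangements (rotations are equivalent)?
Fix one of the doctors: (7-1)! ways for the remaining doctors, × 7! ways for the chefs = 720 × 5040 = 3628800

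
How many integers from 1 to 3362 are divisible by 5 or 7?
⌊3362/5⌋ + ⌊3362/7⌋ - ⌊3362/35⌋ = 672 + 480 - 96 = 1056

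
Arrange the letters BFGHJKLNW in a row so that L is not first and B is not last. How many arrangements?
By inclusion-exclusion: 9! - 2×(9-1)! + (9-2)! = 362880 - 80640 + 5040 = 287280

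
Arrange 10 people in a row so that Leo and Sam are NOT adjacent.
Total - adjacent = 10! - (10-1)!×2 = 3628800 - 725760 = 2903040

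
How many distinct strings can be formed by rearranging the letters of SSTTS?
5! / (2! × 3!) = 10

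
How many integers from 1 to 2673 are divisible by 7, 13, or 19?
⌊2673/7⌋+⌊2673/13⌋+⌊2673/19⌋ - ⌊2673/91⌋-⌊2673/133⌋-⌊2673/247⌋ + ⌊2673/1729⌋ = 381+205+140 - 29-20-10 + 1 = 668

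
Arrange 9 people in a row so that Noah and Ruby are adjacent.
Treat as block: (9-1)! × 2! = 40320 × 2 = 80640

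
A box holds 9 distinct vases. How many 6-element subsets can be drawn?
C(9,6) = 9!/(6!×3!) = 84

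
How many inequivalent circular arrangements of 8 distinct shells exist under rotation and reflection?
(8-1)!/2 = 5040/2 = 2520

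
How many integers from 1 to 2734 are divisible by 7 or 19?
⌊2734/7⌋ + ⌊2734/19⌋ - ⌊2734/133⌋ = 390 + 143 - 20 = 513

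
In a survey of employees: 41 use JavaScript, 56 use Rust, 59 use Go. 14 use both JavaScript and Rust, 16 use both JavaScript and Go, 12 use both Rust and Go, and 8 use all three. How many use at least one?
|A∪B∪C| = 41+56+59-14-16-12+8 = 122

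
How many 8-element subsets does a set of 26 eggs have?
C(26,8) = 26!/(8!×18!) = 1562275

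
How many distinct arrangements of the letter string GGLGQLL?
7! / (1! × 3! × 3!) = 140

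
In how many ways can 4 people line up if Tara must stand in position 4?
Fix one position: (4-1)! = 6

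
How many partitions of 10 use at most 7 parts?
By conjugation, equals partitions of 10 into parts ≤ 7. Let r_j(i) = number of partitions of i into parts ≤ j, for i = 0..10. r_1(i) = 1 for all i; r_j(i) = r_{j-1}(i) + r_j(i-j). Rows j = 2..7: ≤2: 1 1 2 2 3 3 4 4 5 5 6; ≤3: 1 1 2 3 4 5 7 8 10 12 14; ≤4: 1 1 2 3 5 6 9 11 15 18 23; ≤5: 1 1 2 3 5 7 10 13 18 23 30; ≤6: 1 1 2 3 5 7 11 14 20 26 35; ≤7: 1 1 2 3 5 7 11 15 21 28 38. r_7(10) = 38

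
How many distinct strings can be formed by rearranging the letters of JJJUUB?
6! / (3! × 1! × 2!) = 60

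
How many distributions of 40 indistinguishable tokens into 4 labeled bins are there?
C(40+4-1, 4-1) = C(43, 3) = 12341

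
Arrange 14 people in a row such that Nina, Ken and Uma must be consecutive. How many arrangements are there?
Treat the 3 as one block: (14-3+1)! × 3! = 479001600 × 6 = 2874009600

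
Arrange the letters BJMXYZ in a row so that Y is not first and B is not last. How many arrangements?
By inclusion-exclusion: 6! - 2×(6-1)! + (6-2)! = 720 - 240 + 24 = 504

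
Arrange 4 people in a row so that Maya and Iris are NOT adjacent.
Total - adjacent = 4! - (4-1)!×2 = 24 - 12 = 12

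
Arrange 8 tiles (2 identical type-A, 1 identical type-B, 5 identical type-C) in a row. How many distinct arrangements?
8! / (2! × 1! × 5!) = 168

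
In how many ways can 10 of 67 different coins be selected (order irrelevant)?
C(67,10) = 67!/(10!×57!) = 247994680648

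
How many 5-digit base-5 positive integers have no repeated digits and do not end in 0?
Last digit: 4 nonzero choices. First digit: 3 (nonzero, ≠last). Middle 3: P(3,3) = 6. Total = 72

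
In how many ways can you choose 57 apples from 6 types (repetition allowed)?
C(57+6-1, 6-1) = C(62, 5) = 6471002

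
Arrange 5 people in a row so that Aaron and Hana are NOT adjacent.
Total - adjacent = 5! - (5-1)!×2 = 120 - 48 = 72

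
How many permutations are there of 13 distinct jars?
13! = 6227020800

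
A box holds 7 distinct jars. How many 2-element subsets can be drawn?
C(7,2) = 7!/(2!×5!) = 21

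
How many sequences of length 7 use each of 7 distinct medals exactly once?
7! = 5040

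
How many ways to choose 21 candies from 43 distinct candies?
C(43,21) = 43!/(21!×22!) = 1052049481860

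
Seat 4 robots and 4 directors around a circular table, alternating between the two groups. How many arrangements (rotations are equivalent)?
Fix one of the robots: (4-1)! ways for the remaining robots, × 4! ways for the directors = 6 × 24 = 144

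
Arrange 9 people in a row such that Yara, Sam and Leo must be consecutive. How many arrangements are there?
Treat the 3 as one block: (9-3+1)! × 3! = 5040 × 6 = 30240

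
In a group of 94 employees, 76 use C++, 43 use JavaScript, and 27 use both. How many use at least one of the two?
|A∪B| = |A| + |B| - |A∩B| = 76 + 43 - 27 = 92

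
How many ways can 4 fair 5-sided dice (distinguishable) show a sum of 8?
Coefficient of x^8 in (x + x² + ... + x^5)^4. By inclusion-exclusion on dice exceeding 5: Σ_j (-1)^j C(4,j)·C(8-1-5j, 3) = C(4,0)·C(7,3) = 1·35 = 35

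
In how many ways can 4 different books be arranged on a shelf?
4! = 24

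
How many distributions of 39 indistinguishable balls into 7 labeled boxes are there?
C(39+7-1, 7-1) = C(45, 6) = 8145060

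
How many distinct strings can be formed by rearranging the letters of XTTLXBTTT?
9! / (1! × 1! × 5! × 2!) = 1512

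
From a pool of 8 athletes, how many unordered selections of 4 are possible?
C(8,4) = 8!/(4!×4!) = 70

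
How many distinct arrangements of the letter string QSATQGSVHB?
10! / (1! × 1! × 2! × 1! × 1! × 1! × 1! × 2!) = 907200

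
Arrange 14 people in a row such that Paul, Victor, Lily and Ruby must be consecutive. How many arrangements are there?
Treat the 4 as one block: (14-4+1)! × 4! = 39916800 × 24 = 958003200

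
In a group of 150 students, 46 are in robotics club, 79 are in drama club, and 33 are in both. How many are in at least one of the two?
|A∪B| = |A| + |B| - |A∩B| = 46 + 79 - 33 = 92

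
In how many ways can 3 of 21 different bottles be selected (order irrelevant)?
C(21,3) = 21!/(3!×18!) = 1330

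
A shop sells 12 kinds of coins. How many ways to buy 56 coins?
C(56+12-1, 12-1) = C(67, 11) = 1285063345176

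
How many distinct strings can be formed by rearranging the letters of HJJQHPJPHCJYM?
13! / (2! × 4! × 1! × 3! × 1! × 1! × 1!) = 21621600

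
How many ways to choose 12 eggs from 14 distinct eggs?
C(14,12) = 14!/(12!×2!) = 91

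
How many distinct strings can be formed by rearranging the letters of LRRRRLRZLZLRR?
13! / (4! × 2! × 7!) = 25740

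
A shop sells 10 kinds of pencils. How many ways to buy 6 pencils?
C(6+10-1, 10-1) = C(15, 9) = 5005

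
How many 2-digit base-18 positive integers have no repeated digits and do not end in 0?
Last digit: 17 nonzero choices. First digit: 16 (nonzero, ≠last). Middle 0: P(16,0) = 1. Total = 272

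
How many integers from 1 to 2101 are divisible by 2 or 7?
⌊2101/2⌋ + ⌊2101/7⌋ - ⌊2101/14⌋ = 1050 + 300 - 150 = 1200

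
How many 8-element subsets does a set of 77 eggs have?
C(77,8) = 77!/(8!×69!) = 21042072975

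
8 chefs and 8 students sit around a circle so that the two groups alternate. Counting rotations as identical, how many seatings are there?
Fix one of the chefs: (8-1)! ways for the remaining chefs, × 8! ways for the students = 5040 × 40320 = 203212800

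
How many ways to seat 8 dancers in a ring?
Circular: fix one position, arrange the rest. (8-1)! = 5040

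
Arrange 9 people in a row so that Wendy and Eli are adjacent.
Treat as block: (9-1)! × 2! = 40320 × 2 = 80640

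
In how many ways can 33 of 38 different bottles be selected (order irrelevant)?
C(38,33) = 38!/(33!×5!) = 501942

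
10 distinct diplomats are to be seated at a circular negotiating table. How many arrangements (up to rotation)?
Circular: fix one position, arrange the rest. (10-1)! = 362880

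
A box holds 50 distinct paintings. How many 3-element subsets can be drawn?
C(50,3) = 50!/(3!×47!) = 19600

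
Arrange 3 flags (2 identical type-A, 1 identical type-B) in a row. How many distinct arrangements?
3! / (2! × 1!) = 3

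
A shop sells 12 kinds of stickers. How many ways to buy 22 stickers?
C(22+12-1, 12-1) = C(33, 11) = 193536720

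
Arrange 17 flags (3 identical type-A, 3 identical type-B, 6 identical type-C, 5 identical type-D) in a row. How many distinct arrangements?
17! / (3! × 3! × 6! × 5!) = 114354240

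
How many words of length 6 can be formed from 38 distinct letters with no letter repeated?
P(38,6) = 38!/(38-6)! = 1987690320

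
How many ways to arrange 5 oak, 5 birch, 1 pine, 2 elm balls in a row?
13! / (5! × 5! × 1! × 2!) = 216216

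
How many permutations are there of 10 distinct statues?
10! = 3628800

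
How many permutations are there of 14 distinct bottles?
14! = 87178291200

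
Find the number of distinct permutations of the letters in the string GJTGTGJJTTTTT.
13! / (3! × 7! × 3!) = 34320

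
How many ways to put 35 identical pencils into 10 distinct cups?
C(35+10-1, 10-1) = C(44, 9) = 708930508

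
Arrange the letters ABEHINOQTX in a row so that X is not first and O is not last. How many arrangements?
By inclusion-exclusion: 10! - 2×(10-1)! + (10-2)! = 3628800 - 725760 + 40320 = 2943360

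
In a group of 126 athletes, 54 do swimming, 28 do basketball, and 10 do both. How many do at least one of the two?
|A∪B| = |A| + |B| - |A∩B| = 54 + 28 - 10 = 72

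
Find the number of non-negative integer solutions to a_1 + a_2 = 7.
C(7+2-1, 2-1) = C(8, 1) = 8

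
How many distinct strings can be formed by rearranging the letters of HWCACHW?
7! / (2! × 1! × 2! × 2!) = 630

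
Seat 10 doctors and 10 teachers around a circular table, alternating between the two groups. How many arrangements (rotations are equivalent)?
Fix one of the doctors: (10-1)! ways for the remaining doctors, × 10! ways for the teachers = 362880 × 3628800 = 1316818944000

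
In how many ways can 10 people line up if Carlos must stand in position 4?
Fix one position: (10-1)! = 362880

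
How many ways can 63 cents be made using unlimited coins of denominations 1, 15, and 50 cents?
Coefficient of x^63 in 1/(1-x^1) · 1/(1-x^15) · 1/(1-x^50). Case on j = number of 50-cent coins (j = 0..1); remainder r = 63 - 50j is made from {1,15} in ⌊r/15⌋+1 ways. r = 63, 13 → 5 + 1 = 6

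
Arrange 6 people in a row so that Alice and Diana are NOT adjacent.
Total - adjacent = 6! - (6-1)!×2 = 720 - 240 = 480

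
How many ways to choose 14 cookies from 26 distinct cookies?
C(26,14) = 26!/(14!×12!) = 9657700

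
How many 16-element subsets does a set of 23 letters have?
C(23,16) = 23!/(16!×7!) = 245157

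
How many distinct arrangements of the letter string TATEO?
5! / (2! × 1! × 1! × 1!) = 60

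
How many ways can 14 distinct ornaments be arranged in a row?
14! = 87178291200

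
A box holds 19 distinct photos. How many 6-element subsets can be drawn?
C(19,6) = 19!/(6!×13!) = 27132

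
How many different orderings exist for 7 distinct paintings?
7! = 5040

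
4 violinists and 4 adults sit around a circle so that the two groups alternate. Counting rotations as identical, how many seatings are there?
Fix one of the violinists: (4-1)! ways for the remaining violinists, × 4! ways for the adults = 6 × 24 = 144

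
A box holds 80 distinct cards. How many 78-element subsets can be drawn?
C(80,78) = 80!/(78!×2!) = 3160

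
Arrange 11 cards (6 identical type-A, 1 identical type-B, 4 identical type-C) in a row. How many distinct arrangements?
11! / (6! × 1! × 4!) = 2310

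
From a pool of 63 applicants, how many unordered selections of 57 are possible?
C(63,57) = 63!/(57!×6!) = 67945521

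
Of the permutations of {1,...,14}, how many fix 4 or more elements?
Exactly j fixed points: C(14,j)·!(14-j); sum over j ≥ 4 (derangement numbers via !m = (m-1)·(!(m-1) + !(m-2)): !0..!10 = 1, 0, 1, 2, 9, 44, 265, 1854, 14833, 133496, 1334961). Σ_{j=4}^{14} C(14,j)·!(14-j) = C(14,4)·!10 + C(14,5)·!9 + C(14,6)·!8 + C(14,7)·!7 + C(14,8)·!6 + C(14,9)·!5 + C(14,10)·!4 + C(14,11)·!3 + C(14,12)·!2 + C(14,13)·!1 + C(14,14)·!0 = 1001·1334961 + 2002·133496 + 3003·14833 + 3432·1854 + 3003·265 + 2002·44 + 1001·9 + 364·2 + 91·1 + 14·0 + 1·1 = 1655355092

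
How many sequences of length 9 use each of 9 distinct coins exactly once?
9! = 362880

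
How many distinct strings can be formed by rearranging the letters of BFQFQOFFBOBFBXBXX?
17! / (5! × 2! × 3! × 5! × 2!) = 1029188160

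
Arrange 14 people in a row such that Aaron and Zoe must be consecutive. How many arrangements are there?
Treat the 2 as one block: (14-2+1)! × 2! = 6227020800 × 2 = 12454041600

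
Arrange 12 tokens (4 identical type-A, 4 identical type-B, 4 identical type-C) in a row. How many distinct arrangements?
12! / (4! × 4! × 4!) = 34650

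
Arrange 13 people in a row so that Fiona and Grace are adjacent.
Treat as block: (13-1)! × 2! = 479001600 × 2 = 958003200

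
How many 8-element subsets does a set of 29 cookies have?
C(29,8) = 29!/(8!×21!) = 4292145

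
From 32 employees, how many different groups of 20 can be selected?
C(32,20) = 32!/(20!×12!) = 225792840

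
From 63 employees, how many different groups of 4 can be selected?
C(63,4) = 63!/(4!×59!) = 595665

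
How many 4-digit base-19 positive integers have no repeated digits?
First digit: 18 choices (nonzero). Then descending: 18 × 18 × 17 × 16 = 88128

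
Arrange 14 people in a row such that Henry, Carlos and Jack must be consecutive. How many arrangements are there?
Treat the 3 as one block: (14-3+1)! × 3! = 479001600 × 6 = 2874009600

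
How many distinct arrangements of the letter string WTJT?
4! / (1! × 1! × 2!) = 12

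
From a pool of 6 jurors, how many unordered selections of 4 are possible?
C(6,4) = 6!/(4!×2!) = 15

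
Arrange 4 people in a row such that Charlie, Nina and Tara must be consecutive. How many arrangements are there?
Treat the 3 as one block: (4-3+1)! × 3! = 2 × 6 = 12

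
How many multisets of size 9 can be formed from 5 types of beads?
C(9+5-1, 5-1) = C(13, 4) = 715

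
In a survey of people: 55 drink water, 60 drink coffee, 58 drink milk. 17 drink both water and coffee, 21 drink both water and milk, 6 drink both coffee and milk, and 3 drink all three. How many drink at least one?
|A∪B∪C| = 55+60+58-17-21-6+3 = 132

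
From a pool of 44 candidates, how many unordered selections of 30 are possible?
C(44,30) = 44!/(30!×14!) = 114955808528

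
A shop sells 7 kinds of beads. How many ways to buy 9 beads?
C(9+7-1, 7-1) = C(15, 6) = 5005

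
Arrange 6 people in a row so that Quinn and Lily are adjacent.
Treat as block: (6-1)! × 2! = 120 × 2 = 240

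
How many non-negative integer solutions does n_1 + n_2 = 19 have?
C(19+2-1, 2-1) = C(20, 1) = 20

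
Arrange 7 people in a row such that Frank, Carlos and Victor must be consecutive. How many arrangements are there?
Treat the 3 as one block: (7-3+1)! × 3! = 120 × 6 = 720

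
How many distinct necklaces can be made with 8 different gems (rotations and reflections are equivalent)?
(8-1)!/2 = 5040/2 = 2520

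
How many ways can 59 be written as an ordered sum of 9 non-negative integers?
C(59+9-1, 9-1) = C(67, 8) = 6522361560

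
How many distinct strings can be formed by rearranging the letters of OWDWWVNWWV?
10! / (1! × 1! × 5! × 2! × 1!) = 15120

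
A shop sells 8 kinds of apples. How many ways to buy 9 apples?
C(9+8-1, 8-1) = C(16, 7) = 11440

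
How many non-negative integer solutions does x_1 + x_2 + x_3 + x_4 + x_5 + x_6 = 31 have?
C(31+6-1, 6-1) = C(36, 5) = 376992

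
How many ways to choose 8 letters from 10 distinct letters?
C(10,8) = 10!/(8!×2!) = 45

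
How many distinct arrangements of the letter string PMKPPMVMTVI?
11! / (3! × 1! × 3! × 1! × 2! × 1!) = 554400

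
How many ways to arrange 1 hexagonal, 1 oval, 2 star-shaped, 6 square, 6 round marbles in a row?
16! / (1! × 1! × 2! × 6! × 6!) = 20180160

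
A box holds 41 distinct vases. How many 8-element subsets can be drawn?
C(41,8) = 41!/(8!×33!) = 95548245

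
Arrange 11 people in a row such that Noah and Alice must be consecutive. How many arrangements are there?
Treat the 2 as one block: (11-2+1)! × 2! = 3628800 × 2 = 7257600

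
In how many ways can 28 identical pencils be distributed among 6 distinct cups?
C(28+6-1, 6-1) = C(33, 5) = 237336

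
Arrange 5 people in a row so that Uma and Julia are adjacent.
Treat as block: (5-1)! × 2! = 24 × 2 = 48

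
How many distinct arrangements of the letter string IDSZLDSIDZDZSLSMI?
17! / (3! × 4! × 1! × 4! × 3! × 2!) = 8576568000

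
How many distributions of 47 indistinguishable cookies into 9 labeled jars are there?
C(47+9-1, 9-1) = C(55, 8) = 1217566350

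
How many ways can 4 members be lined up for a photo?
4! = 24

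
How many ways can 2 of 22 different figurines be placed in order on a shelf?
P(22,2) = 22!/(22-2)! = 462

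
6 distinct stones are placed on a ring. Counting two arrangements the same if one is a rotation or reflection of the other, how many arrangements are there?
(6-1)!/2 = 120/2 = 60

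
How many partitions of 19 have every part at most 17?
Let r_j(i) = number of partitions of i into parts ≤ j, for i = 0..19. r_1(i) = 1 for all i; r_j(i) = r_{j-1}(i) + r_j(i-j). Rows j = 2..17: ≤2: 1 1 2 2 3 3 4 4 5 5 6 6 7 7 8 8 9 9 10 10; ≤3: 1 1 2 3 4 5 7 8 10 12 14 16 19 21 24 27 30 33 37 40; ≤4: 1 1 2 3 5 6 9 11 15 18 23 27 34 39 47 54 64 72 84 94; ≤5: 1 1 2 3 5 7 10 13 18 23 30 37 47 57 70 84 101 119 141 164; ≤6: 1 1 2 3 5 7 11 14 20 26 35 44 58 71 90 110 136 163 199 235; ≤7: 1 1 2 3 5 7 11 15 21 28 38 49 65 82 105 131 164 201 248 300; ≤8: 1 1 2 3 5 7 11 15 22 29 40 52 70 89 116 146 186 230 288 352; ≤9: 1 1 2 3 5 7 11 15 22 30 41 54 73 94 123 157 201 252 318 393; ≤10: 1 1 2 3 5 7 11 15 22 30 42 55 75 97 128 164 212 267 340 423; ≤11: 1 1 2 3 5 7 11 15 22 30 42 56 76 99 131 169 219 278 355 445; ≤12: 1 1 2 3 5 7 11 15 22 30 42 56 77 100 133 172 224 285 366 460; ≤13: 1 1 2 3 5 7 11 15 22 30 42 56 77 101 134 174 227 290 373 471; ≤14: 1 1 2 3 5 7 11 15 22 30 42 56 77 101 135 175 229 293 378 478; ≤15: 1 1 2 3 5 7 11 15 22 30 42 56 77 101 135 176 230 295 381 483; ≤16: 1 1 2 3 5 7 11 15 22 30 42 56 77 101 135 176 231 296 383 486; ≤17: 1 1 2 3 5 7 11 15 22 30 42 56 77 101 135 176 231 297 384 488. r_17(19) = 488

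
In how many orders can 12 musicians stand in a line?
12! = 479001600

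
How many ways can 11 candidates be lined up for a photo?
11! = 39916800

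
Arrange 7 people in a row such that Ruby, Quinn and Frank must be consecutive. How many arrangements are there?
Treat the 3 as one block: (7-3+1)! × 3! = 120 × 6 = 720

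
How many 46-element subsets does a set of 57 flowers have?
C(57,46) = 57!/(46!×11!) = 184509266760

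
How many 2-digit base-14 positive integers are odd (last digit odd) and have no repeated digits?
Last∈{1,3,5,7,9,11,13}. Last=0: 0. Last nonzero: 7×12×P(12,0) = 84. Total = 84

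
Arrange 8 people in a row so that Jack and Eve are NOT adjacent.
Total - adjacent = 8! - (8-1)!×2 = 40320 - 10080 = 30240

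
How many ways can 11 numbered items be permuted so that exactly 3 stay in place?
Choose the 3 fixed points C(11,3) = 165, derange the rest: !8 = Σ_{j=0}^{8} (-1)^j·8!/j! = 40320 - 40320 + 20160 - 6720 + 1680 - 336 + 56 - 8 + 1 = 14833. Product = 165 × 14833 = 2447445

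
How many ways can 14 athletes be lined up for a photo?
14! = 87178291200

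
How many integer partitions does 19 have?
Pentagonal recurrence p(n) = p(n-1) + p(n-2) - p(n-5) - p(n-7) + p(n-12) + p(n-15) - ... gives p(0..18) = 1, 1, 2, 3, 5, 7, 11, 15, 22, 30, 42, 56, 77, 101, 135, 176, 231, 297, 385. p(19) = p(18) + p(17) - p(14) - p(12) + p(7) + p(4) = 385 + 297 - 135 - 77 + 15 + 5 = 490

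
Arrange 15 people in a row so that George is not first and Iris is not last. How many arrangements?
By inclusion-exclusion: 15! - 2×(15-1)! + (15-2)! = 1307674368000 - 174356582400 + 6227020800 = 1139544806400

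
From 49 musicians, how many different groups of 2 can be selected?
C(49,2) = 49!/(2!×47!) = 1176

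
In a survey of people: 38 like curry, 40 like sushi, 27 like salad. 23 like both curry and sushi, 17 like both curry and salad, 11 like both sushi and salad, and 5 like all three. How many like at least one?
|A∪B∪C| = 38+40+27-23-17-11+5 = 59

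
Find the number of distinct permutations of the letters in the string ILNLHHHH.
8! / (1! × 4! × 2! × 1!) = 840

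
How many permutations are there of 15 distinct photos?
15! = 1307674368000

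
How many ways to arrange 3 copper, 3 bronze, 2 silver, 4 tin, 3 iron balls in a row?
15! / (3! × 3! × 2! × 4! × 3!) = 126126000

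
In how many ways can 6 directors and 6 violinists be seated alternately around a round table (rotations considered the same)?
Fix one of the directors: (6-1)! ways for the remaining directors, × 6! ways for the violinists = 120 × 720 = 86400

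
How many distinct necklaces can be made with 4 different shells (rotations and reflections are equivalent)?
(4-1)!/2 = 6/2 = 3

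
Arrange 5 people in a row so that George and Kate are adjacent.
Treat as block: (5-1)! × 2! = 24 × 2 = 48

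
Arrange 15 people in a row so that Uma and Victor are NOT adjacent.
Total - adjacent = 15! - (15-1)!×2 = 1307674368000 - 174356582400 = 1133317785600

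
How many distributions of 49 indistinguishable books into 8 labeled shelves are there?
C(49+8-1, 8-1) = C(56, 7) = 231917400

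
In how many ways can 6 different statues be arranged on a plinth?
6! = 720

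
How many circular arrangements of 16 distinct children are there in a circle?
Circular: fix one position, arrange the rest. (16-1)! = 1307674368000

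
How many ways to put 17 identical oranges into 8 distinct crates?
C(17+8-1, 8-1) = C(24, 7) = 346104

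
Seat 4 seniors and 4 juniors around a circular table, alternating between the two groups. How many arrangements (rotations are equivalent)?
Fix one of the seniors: (4-1)! ways for the remaining seniors, × 4! ways for the juniors = 6 × 24 = 144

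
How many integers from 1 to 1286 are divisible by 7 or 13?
⌊1286/7⌋ + ⌊1286/13⌋ - ⌊1286/91⌋ = 183 + 98 - 14 = 267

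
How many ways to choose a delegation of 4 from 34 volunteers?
C(34,4) = 34!/(4!×30!) = 46376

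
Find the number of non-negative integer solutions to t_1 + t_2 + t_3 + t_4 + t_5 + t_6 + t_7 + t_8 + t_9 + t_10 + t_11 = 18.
C(18+11-1, 11-1) = C(28, 10) = 13123110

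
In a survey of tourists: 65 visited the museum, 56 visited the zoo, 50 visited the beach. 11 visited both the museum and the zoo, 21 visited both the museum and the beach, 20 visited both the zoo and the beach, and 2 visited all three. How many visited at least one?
|A∪B∪C| = 65+56+50-11-21-20+2 = 121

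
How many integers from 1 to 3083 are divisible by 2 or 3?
⌊3083/2⌋ + ⌊3083/3⌋ - ⌊3083/6⌋ = 1541 + 1027 - 513 = 2055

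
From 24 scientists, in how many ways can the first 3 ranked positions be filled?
P(24,3) = 24!/(24-3)! = 12144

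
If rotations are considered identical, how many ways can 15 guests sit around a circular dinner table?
Circular: fix one position, arrange the rest. (15-1)! = 87178291200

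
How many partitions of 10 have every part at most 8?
Let r_j(i) = number of partitions of i into parts ≤ j, for i = 0..10. r_1(i) = 1 for all i; r_j(i) = r_{j-1}(i) + r_j(i-j). Rows j = 2..8: ≤2: 1 1 2 2 3 3 4 4 5 5 6; ≤3: 1 1 2 3 4 5 7 8 10 12 14; ≤4: 1 1 2 3 5 6 9 11 15 18 23; ≤5: 1 1 2 3 5 7 10 13 18 23 30; ≤6: 1 1 2 3 5 7 11 14 20 26 35; ≤7: 1 1 2 3 5 7 11 15 21 28 38; ≤8: 1 1 2 3 5 7 11 15 22 29 40. r_8(10) = 40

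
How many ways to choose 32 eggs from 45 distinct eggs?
C(45,32) = 45!/(32!×13!) = 73006209045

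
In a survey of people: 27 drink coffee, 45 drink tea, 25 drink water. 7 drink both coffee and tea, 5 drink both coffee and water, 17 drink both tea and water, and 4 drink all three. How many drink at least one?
|A∪B∪C| = 27+45+25-7-5-17+4 = 72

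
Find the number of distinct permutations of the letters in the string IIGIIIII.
8! / (7! × 1!) = 8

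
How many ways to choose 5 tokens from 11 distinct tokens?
C(11,5) = 11!/(5!×6!) = 462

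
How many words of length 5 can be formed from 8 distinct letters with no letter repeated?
P(8,5) = 8!/(8-5)! = 6720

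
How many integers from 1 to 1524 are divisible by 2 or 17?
⌊1524/2⌋ + ⌊1524/17⌋ - ⌊1524/34⌋ = 762 + 89 - 44 = 807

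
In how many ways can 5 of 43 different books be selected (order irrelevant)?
C(43,5) = 43!/(5!×38!) = 962598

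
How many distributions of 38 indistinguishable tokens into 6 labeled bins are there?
C(38+6-1, 6-1) = C(43, 5) = 962598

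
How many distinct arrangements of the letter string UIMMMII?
7! / (3! × 1! × 3!) = 140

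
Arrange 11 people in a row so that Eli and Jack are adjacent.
Treat as block: (11-1)! × 2! = 3628800 × 2 = 7257600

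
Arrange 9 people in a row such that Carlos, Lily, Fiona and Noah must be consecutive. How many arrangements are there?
Treat the 4 as one block: (9-4+1)! × 4! = 720 × 24 = 17280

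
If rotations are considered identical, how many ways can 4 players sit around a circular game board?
Circular: fix one position, arrange the rest. (4-1)! = 6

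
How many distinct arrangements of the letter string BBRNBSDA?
8! / (1! × 1! × 1! × 1! × 3! × 1!) = 6720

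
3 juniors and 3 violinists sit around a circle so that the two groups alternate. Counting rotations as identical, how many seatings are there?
Fix one of the juniors: (3-1)! ways for the remaining juniors, × 3! ways for the violinists = 2 × 6 = 12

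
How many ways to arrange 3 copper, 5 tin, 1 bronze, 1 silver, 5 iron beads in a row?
15! / (3! × 5! × 1! × 1! × 5!) = 15135120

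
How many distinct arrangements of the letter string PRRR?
4! / (1! × 3!) = 4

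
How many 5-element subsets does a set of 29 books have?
C(29,5) = 29!/(5!×24!) = 118755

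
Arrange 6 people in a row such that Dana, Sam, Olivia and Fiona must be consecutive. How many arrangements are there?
Treat the 4 as one block: (6-4+1)! × 4! = 6 × 24 = 144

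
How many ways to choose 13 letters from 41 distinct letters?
C(41,13) = 41!/(13!×28!) = 17620076360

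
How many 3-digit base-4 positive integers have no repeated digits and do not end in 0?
Last digit: 3 nonzero choices. First digit: 2 (nonzero, ≠last). Middle 1: P(2,1) = 2. Total = 12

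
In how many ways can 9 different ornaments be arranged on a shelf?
9! = 362880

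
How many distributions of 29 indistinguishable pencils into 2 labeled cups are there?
C(29+2-1, 2-1) = C(30, 1) = 30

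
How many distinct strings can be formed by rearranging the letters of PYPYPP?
6! / (2! × 4!) = 15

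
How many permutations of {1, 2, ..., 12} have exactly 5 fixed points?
Choose the 5 fixed points C(12,5) = 792, derange the rest: !7 = Σ_{j=0}^{7} (-1)^j·7!/j! = 5040 - 5040 + 2520 - 840 + 210 - 42 + 7 - 1 = 1854. Product = 792 × 1854 = 1468368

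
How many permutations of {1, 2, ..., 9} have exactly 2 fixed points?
Choose the 2 fixed points C(9,2) = 36, derange the rest: !7 = Σ_{j=0}^{7} (-1)^j·7!/j! = 5040 - 5040 + 2520 - 840 + 210 - 42 + 7 - 1 = 1854. Product = 36 × 1854 = 66744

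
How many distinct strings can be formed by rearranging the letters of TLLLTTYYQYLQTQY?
15! / (4! × 4! × 4! × 3!) = 15765750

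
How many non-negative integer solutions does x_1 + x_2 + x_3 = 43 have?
C(43+3-1, 3-1) = C(45, 2) = 990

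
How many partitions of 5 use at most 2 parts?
By conjugation, equals partitions of 5 into parts ≤ 2. Let r_j(i) = number of partitions of i into parts ≤ j, for i = 0..5. r_1(i) = 1 for all i; r_j(i) = r_{j-1}(i) + r_j(i-j). Rows j = 2..2: ≤2: 1 1 2 2 3 3. r_2(5) = 3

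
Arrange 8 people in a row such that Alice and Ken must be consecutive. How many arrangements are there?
Treat the 2 as one block: (8-2+1)! × 2! = 5040 × 2 = 10080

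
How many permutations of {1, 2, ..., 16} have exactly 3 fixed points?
Choose the 3 fixed points C(16,3) = 560, derange the rest: !13 = Σ_{j=0}^{13} (-1)^j·13!/j! = 6227020800 - 6227020800 + 3113510400 - 1037836800 + 259459200 - 51891840 + 8648640 - 1235520 + 154440 - 17160 + 1716 - 156 + 13 - 1 = 2290792932. Product = 560 × 2290792932 = 1282844041920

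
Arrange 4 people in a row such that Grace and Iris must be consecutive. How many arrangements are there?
Treat the 2 as one block: (4-2+1)! × 2! = 6 × 2 = 12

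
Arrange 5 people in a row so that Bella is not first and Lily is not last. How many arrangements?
By inclusion-exclusion: 5! - 2×(5-1)! + (5-2)! = 120 - 48 + 6 = 78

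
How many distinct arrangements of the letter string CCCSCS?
6! / (4! × 2!) = 15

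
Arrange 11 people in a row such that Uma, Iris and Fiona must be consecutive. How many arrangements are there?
Treat the 3 as one block: (11-3+1)! × 3! = 362880 × 6 = 2177280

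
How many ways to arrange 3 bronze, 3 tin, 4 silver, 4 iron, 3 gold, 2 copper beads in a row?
19! / (3! × 3! × 4! × 4! × 3! × 2!) = 488864376000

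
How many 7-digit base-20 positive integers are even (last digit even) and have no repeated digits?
Last∈{0,2,4,6,8,10,12,14,16,18}. Last=0: 19535040. Last nonzero: 9×18×P(18,5) = 166561920. Total = 186096960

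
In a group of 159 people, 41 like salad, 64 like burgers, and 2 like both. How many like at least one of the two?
|A∪B| = |A| + |B| - |A∩B| = 41 + 64 - 2 = 103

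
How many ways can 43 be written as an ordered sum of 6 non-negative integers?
C(43+6-1, 6-1) = C(48, 5) = 1712304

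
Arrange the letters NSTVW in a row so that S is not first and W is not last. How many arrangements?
By inclusion-exclusion: 5! - 2×(5-1)! + (5-2)! = 120 - 48 + 6 = 78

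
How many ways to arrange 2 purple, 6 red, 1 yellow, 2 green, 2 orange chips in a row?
13! / (2! × 6! × 1! × 2! × 2!) = 1081080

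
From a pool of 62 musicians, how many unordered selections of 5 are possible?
C(62,5) = 62!/(5!×57!) = 6471002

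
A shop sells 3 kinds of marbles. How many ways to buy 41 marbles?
C(41+3-1, 3-1) = C(43, 2) = 903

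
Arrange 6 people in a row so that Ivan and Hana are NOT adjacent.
Total - adjacent = 6! - (6-1)!×2 = 720 - 240 = 480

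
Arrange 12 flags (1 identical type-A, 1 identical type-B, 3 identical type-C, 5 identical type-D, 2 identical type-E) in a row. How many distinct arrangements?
12! / (1! × 1! × 3! × 5! × 2!) = 332640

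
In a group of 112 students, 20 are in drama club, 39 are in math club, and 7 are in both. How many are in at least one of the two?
|A∪B| = |A| + |B| - |A∩B| = 20 + 39 - 7 = 52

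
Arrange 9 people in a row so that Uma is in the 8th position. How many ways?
Fix one position: (9-1)! = 40320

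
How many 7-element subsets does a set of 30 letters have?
C(30,7) = 30!/(7!×23!) = 2035800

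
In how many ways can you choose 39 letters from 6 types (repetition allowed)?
C(39+6-1, 6-1) = C(44, 5) = 1086008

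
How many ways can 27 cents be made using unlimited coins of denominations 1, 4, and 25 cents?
Coefficient of x^27 in 1/(1-x^1) · 1/(1-x^4) · 1/(1-x^25). Case on j = number of 25-cent coins (j = 0..1); remainder r = 27 - 25j is made from {1,4} in ⌊r/4⌋+1 ways. r = 27, 2 → 7 + 1 = 8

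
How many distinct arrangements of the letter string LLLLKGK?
7! / (2! × 4! × 1!) = 105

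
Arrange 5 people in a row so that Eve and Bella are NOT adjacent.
Total - adjacent = 5! - (5-1)!×2 = 120 - 48 = 72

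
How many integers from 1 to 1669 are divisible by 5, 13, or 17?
⌊1669/5⌋+⌊1669/13⌋+⌊1669/17⌋ - ⌊1669/65⌋-⌊1669/85⌋-⌊1669/221⌋ + ⌊1669/1105⌋ = 333+128+98 - 25-19-7 + 1 = 509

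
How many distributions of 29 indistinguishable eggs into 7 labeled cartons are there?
C(29+7-1, 7-1) = C(35, 6) = 1623160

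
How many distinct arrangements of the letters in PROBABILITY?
11! / (1! × 1! × 1! × 2! × 1! × 2! × 1! × 1! × 1!) = 9979200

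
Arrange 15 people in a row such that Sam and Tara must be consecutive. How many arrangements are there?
Treat the 2 as one block: (15-2+1)! × 2! = 87178291200 × 2 = 174356582400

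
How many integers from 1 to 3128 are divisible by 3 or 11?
⌊3128/3⌋ + ⌊3128/11⌋ - ⌊3128/33⌋ = 1042 + 284 - 94 = 1232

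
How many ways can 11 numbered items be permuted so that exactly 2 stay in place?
Choose the 2 fixed points C(11,2) = 55, derange the rest: !9 = Σ_{j=0}^{9} (-1)^j·9!/j! = 362880 - 362880 + 181440 - 60480 + 15120 - 3024 + 504 - 72 + 9 - 1 = 133496. Product = 55 × 133496 = 7342280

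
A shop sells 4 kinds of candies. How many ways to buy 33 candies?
C(33+4-1, 4-1) = C(36, 3) = 7140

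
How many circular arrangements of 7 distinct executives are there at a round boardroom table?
Circular: fix one position, arrange the rest. (7-1)! = 720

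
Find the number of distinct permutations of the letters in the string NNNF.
4! / (3! × 1!) = 4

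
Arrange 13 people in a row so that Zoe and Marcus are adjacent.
Treat as block: (13-1)! × 2! = 479001600 × 2 = 958003200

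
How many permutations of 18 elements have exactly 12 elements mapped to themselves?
Choose the 12 fixed points C(18,12) = 18564, derange the rest: !6 = Σ_{j=0}^{6} (-1)^j·6!/j! = 720 - 720 + 360 - 120 + 30 - 6 + 1 = 265. Product = 18564 × 265 = 4919460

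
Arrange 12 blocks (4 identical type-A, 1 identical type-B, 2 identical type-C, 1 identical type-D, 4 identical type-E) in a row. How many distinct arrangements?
12! / (4! × 1! × 2! × 1! × 4!) = 415800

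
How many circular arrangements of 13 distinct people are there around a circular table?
Circular: fix one position, arrange the rest. (13-1)! = 479001600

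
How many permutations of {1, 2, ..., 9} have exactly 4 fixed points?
Choose the 4 fixed points C(9,4) = 126, derange the rest: !5 = Σ_{j=0}^{5} (-1)^j·5!/j! = 120 - 120 + 60 - 20 + 5 - 1 = 44. Product = 126 × 44 = 5544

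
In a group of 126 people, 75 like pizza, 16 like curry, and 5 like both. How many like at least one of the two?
|A∪B| = |A| + |B| - |A∩B| = 75 + 16 - 5 = 86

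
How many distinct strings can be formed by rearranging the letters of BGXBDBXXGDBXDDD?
15! / (4! × 5! × 2! × 4!) = 9459450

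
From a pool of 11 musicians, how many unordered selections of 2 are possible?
C(11,2) = 11!/(2!×9!) = 55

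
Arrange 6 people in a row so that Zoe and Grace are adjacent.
Treat as block: (6-1)! × 2! = 120 × 2 = 240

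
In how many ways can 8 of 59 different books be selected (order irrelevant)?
C(59,8) = 59!/(8!×51!) = 2217471399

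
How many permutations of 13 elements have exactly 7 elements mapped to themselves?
Choose the 7 fixed points C(13,7) = 1716, derange the rest: !6 = Σ_{j=0}^{6} (-1)^j·6!/j! = 720 - 720 + 360 - 120 + 30 - 6 + 1 = 265. Product = 1716 × 265 = 454740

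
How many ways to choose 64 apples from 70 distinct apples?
C(70,64) = 70!/(64!×6!) = 131115985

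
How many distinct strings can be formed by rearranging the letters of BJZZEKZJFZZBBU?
14! / (1! × 5! × 1! × 1! × 3! × 1! × 2!) = 60540480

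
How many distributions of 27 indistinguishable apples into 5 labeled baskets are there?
C(27+5-1, 5-1) = C(31, 4) = 31465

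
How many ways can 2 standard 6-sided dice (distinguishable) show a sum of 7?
Coefficient of x^7 in (x + x² + ... + x^6)^2. By inclusion-exclusion on dice exceeding 6: Σ_j (-1)^j C(2,j)·C(7-1-6j, 1) = C(2,0)·C(6,1) = 1·6 = 6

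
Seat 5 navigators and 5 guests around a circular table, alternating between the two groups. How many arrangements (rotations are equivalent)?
Fix one of the navigators: (5-1)! ways for the remaining navigators, × 5! ways for the guests = 24 × 120 = 2880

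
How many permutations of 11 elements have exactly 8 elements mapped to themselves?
Choose the 8 fixed points C(11,8) = 165, derange the rest: !3 = Σ_{j=0}^{3} (-1)^j·3!/j! = 6 - 6 + 3 - 1 = 2. Product = 165 × 2 = 330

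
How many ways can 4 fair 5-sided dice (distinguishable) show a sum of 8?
Coefficient of x^8 in (x + x² + ... + x^5)^4. By inclusion-exclusion on dice exceeding 5: Σ_j (-1)^j C(4,j)·C(8-1-5j, 3) = C(4,0)·C(7,3) = 1·35 = 35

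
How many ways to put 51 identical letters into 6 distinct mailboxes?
C(51+6-1, 6-1) = C(56, 5) = 3819816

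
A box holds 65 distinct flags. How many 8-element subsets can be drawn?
C(65,8) = 65!/(8!×57!) = 5047381560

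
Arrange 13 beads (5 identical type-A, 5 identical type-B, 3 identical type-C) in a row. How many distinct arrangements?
13! / (5! × 5! × 3!) = 72072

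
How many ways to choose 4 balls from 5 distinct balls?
C(5,4) = 5!/(4!×1!) = 5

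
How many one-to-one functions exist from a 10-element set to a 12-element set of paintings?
P(12,10) = 12!/(12-10)! = 239500800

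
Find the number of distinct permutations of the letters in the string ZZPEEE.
6! / (1! × 3! × 2!) = 60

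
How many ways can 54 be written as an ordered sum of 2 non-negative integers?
C(54+2-1, 2-1) = C(55, 1) = 55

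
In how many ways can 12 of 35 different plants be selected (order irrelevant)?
C(35,12) = 35!/(12!×23!) = 834451800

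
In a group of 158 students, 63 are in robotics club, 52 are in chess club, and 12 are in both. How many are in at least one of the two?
|A∪B| = |A| + |B| - |A∩B| = 63 + 52 - 12 = 103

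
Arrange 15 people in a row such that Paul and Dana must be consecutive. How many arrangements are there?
Treat the 2 as one block: (15-2+1)! × 2! = 87178291200 × 2 = 174356582400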